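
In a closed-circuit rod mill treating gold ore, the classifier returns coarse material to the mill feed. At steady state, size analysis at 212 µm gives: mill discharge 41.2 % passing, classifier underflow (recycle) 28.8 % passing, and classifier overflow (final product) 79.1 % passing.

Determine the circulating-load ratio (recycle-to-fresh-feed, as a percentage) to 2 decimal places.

CL = 305.65 %

Two-product formula at 212 µm:
(1+r)·d = r·u + o ⇒ r = (o−d)/(d−u)
r = (79.1 − 41.2)/(41.2 − 28.8) = 37.9/12.4 = 3.0565
CL = 100·r = 305.65 %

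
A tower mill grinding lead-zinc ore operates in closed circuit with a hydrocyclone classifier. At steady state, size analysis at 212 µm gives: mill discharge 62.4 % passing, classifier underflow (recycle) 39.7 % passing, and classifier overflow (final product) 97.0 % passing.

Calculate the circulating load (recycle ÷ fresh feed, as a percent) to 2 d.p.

CL = 152.42 %

Mass balance on the −212 µm fraction:
(1+r)·d = r·u + o ⇒ r = (o−d)/(d−u)
r = (97.0 − 62.4)/(62.4 − 39.7) = 34.6/22.7 = 1.5242
CL = 100·r = 152.42 %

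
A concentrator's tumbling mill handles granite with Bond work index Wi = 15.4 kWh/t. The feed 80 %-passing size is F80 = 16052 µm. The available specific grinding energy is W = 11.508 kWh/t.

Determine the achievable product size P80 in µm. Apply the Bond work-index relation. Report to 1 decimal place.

W = 10 Wi (1/√P80 − 1/√F80)  [Bond]
P80^(−½) = W/(10 Wi) + F80^(−½)
  = 11.5080/(10·15.4) + 1/√16052 = 0.074727 + 0.007893 = 0.082620
P80 = (1/0.082620)² = 12.1036² = 146.50 µm

P80 = 146.5 µm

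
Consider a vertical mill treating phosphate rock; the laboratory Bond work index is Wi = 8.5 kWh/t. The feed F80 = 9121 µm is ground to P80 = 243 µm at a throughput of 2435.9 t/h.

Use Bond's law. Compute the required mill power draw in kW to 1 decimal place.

P = 11114.4 kW

Bond:  W = 10 Wi (1/√P − 1/√F)
W = 10·8.5·(1/√243 − 1/√9121) = 10·8.5·(0.053679) = 4.5627 kWh/t
Power = W × throughput = 4.5627 kWh/t × 2435.9 t/h = 11114.4 kW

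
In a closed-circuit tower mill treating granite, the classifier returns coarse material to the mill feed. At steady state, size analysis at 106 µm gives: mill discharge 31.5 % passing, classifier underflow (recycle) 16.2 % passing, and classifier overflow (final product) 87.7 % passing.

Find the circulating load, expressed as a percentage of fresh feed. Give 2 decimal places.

CL = 367.32 %

Classifier node, passing 106 µm:
Fd + Rd = Ru + Fo ⇒ R/F = (o−d)/(d−u)
r = (87.7 − 31.5)/(31.5 − 16.2) = 56.2/15.3 = 3.6732
CL = 100·r = 367.32 %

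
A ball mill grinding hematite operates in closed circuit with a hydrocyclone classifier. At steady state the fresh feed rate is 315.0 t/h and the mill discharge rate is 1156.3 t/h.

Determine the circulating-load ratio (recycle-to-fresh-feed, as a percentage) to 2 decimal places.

Discharge = new feed + return, hence
R = M − F = 1156.3 − 315.0 = 841.3 t/h
CL = 100·R/F = 100·841.3/315.0 = 267.08 %

CL = 267.08 %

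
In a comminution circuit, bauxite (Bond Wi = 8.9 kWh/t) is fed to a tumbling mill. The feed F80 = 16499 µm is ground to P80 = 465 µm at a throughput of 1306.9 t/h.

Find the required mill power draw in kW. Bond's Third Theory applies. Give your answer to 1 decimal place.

W = 10 Wi (P80^-0.5 − F80^-0.5)
W = 10·8.9·(1/√465 − 1/√16499) = 10·8.9·(0.038589) = 3.4344 kWh/t
P_mill = W·ṁ = 3.4344·1306.9 = 4488.4 kW

P = 4488.4 kW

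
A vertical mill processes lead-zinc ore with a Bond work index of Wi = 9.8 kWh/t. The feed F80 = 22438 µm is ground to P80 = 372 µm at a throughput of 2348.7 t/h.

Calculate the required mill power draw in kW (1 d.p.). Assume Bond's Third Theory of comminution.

W_Bond = 10·Wi·(1/√P₈₀ − 1/√F₈₀)
W = 10·9.8·(1/√372 − 1/√22438) = 10·9.8·(0.045172) = 4.4268 kWh/t
Power = W × throughput = 4.4268 kWh/t × 2348.7 t/h = 10397.3 kW

P = 10397.3 kW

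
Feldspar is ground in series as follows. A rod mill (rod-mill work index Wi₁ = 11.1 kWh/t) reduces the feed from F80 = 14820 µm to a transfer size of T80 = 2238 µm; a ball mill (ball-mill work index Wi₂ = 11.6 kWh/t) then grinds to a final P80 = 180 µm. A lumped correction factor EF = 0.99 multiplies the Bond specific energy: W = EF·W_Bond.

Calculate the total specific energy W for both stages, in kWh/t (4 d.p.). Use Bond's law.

W_Bond = 10·Wi·(1/√P₈₀ − 1/√F₈₀)
Stage 1 (14820→2238 µm, Wi₁=11.1): W₁ = 10·11.1·(0.021138 − 0.008214) = 1.4346 kWh/t
Stage 2 (2238→180 µm, Wi₂=11.6): W₂ = 10·11.6·(0.074536 − 0.021138) = 6.1941 kWh/t
W = W₁ + W₂ = 1.4346 + 6.1941 = 7.6286 kWh/t
Corrected W = EF·W_Bond = 0.99·7.6286 = 7.5524 kWh/t

W = 7.5524 kWh/t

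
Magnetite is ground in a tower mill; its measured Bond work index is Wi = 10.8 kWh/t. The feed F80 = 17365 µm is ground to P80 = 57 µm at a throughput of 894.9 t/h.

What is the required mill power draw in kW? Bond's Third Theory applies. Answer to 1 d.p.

W = 10 Wi / √P80 − 10 Wi / √F80
W = 10·10.8·(1/√57 − 1/√17365) = 10·10.8·(0.124865) = 13.4854 kWh/t
P = W·T = 13.4854·894.9 = 12068.1 kW

P = 12068.1 kW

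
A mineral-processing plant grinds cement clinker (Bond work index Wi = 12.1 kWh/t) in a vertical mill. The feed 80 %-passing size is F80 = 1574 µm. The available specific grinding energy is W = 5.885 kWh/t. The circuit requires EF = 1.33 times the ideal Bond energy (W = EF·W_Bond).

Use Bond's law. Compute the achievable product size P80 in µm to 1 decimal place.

P80 = 262.0 µm

W = 10·Wi·(P80^(-½) − F80^(-½))
W_Bond = W / EF = 5.885 / 1.33 = 4.4248 kWh/t
⇒ 1/√P80 = W_Bond/(10·Wi) + 1/√F80
  = 4.4248/(10·12.1) + 1/√1574 = 0.036569 + 0.025206 = 0.061774
P80 = (1/0.061774)² = 16.1880² = 262.05 µm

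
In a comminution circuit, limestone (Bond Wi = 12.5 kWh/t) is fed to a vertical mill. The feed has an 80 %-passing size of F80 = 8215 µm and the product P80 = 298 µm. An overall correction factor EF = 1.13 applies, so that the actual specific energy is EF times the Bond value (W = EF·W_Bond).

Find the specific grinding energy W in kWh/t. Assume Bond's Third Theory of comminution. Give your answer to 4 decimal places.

W_Bond = 10·Wi·(1/√P₈₀ − 1/√F₈₀)
1/√298 = 0.057928;  1/√8215 = 0.011033
W = 10·12.5·(0.057928 − 0.011033) = 5.8619 kWh/t
Apply correction: 5.8619 × 1.13 = 6.6240 kWh/t

W = 6.6240 kWh/t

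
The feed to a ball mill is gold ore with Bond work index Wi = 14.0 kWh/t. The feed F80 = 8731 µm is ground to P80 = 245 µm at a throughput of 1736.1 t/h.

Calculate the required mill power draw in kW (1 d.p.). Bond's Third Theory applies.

Bond:  W = 10 Wi (1/√P − 1/√F)
W = 10·14.0·(1/√245 − 1/√8731) = 10·14.0·(0.053186) = 7.4460 kWh/t
Mill draw = 7.4460 × 1736.1 = 12927.0 kW

P = 12927.0 kW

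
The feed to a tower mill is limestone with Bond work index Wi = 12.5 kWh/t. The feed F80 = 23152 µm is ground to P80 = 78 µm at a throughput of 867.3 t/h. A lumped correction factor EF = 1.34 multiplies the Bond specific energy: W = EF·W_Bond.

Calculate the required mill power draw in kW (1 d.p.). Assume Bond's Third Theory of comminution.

P = 15494.1 kW

Bond:  W = 10 Wi (1/√P − 1/√F)
W = 10·12.5·(1/√78 − 1/√23152) = 10·12.5·(0.106656) = 13.3319 kWh/t
Corrected W = EF·W_Bond = 1.34·13.3319 = 17.8648 kWh/t
Mill draw = 17.8648 × 867.3 = 15494.1 kW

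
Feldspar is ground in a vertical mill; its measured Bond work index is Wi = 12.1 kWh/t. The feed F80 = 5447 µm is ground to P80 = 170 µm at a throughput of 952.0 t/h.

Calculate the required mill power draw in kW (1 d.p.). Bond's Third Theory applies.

W = 10 Wi (1/√P80 − 1/√F80)  [Bond]
W = 10·12.1·(1/√170 − 1/√5447) = 10·12.1·(0.063147) = 7.6408 kWh/t
P = W·T = 7.6408·952.0 = 7274.0 kW

P = 7274.0 kW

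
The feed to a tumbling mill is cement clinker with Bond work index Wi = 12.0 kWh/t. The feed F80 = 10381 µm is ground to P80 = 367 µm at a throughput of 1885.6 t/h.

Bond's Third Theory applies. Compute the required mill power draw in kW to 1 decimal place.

P = 9590.5 kW

W = 10·Wi·(P80^(-½) − F80^(-½))
W = 10·12.0·(1/√367 − 1/√10381) = 10·12.0·(0.042385) = 5.0862 kWh/t
Mill draw = 5.0862 × 1885.6 = 9590.5 kW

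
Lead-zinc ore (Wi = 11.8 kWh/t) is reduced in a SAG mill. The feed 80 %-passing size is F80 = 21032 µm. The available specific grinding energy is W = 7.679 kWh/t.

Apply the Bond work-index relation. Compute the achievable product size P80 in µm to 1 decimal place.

W = 10 Wi (1/√P80 − 1/√F80)  [Bond]
⇒ 1/√P80 = W/(10 Wi) + 1/√F80
  = 7.6790/(10·11.8) + 1/√21032 = 0.065076 + 0.006895 = 0.071972
P80 = (1/0.071972)² = 13.8944² = 193.05 µm

P80 = 193.1 µm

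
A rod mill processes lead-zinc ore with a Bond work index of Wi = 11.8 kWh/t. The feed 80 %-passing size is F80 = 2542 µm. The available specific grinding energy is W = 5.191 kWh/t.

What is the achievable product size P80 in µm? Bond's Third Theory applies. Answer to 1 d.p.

P80 = 245.5 µm

W = 10·Wi·[P80^(−½) − F80^(−½)]
⇒ 1/√P80 = W/(10·Wi) + 1/√F80
  = 5.1910/(10·11.8) + 1/√2542 = 0.043992 + 0.019834 = 0.063826
P80 = (1/0.063826)² = 15.6677² = 245.48 µm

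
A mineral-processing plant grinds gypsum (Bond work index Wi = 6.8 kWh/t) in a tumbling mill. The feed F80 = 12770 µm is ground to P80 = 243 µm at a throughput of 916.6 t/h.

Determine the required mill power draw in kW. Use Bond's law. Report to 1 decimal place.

P = 3446.8 kW

W = 10·Wi·[P80^(−½) − F80^(−½)]
W = 10·6.8·(1/√243 − 1/√12770) = 10·6.8·(0.055301) = 3.7605 kWh/t
Power = W × throughput = 3.7605 kWh/t × 916.6 t/h = 3446.8 kW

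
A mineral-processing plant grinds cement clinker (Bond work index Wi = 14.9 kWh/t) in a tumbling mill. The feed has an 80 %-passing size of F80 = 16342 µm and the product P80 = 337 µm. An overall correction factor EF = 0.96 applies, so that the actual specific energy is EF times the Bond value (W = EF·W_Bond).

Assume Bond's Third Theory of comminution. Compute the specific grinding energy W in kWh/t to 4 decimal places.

Bond: W = 10·Wi·(1/√P80 − 1/√F80)
1/√337 = 0.054473;  1/√16342 = 0.007823
W = 10·14.9·(0.054473 − 0.007823) = 6.9510 kWh/t
Apply correction: 6.9510 × 0.96 = 6.6730 kWh/t

W = 6.6730 kWh/t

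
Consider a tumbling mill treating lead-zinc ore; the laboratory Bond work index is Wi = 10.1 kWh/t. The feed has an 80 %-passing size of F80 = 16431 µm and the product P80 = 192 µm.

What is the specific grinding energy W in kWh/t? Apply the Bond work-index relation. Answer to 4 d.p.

W = 10·Wi·[P80^(−½) − F80^(−½)]
1/√192 = 0.072169;  1/√16431 = 0.007801
W = 10·10.1·(0.072169 − 0.007801) = 6.5011 kWh/t

W = 6.5011 kWh/t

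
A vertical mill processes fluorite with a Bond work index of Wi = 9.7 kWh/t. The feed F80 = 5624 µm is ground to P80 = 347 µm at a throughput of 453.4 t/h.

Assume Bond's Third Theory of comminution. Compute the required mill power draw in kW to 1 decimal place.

P = 1774.5 kW

W_Bond = 10·Wi·(1/√P₈₀ − 1/√F₈₀)
W = 10·9.7·(1/√347 − 1/√5624) = 10·9.7·(0.040348) = 3.9138 kWh/t
P_mill = W·ṁ = 3.9138·453.4 = 1774.5 kW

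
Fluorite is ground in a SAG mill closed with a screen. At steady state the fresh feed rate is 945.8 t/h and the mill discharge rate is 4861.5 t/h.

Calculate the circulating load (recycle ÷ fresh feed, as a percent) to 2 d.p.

CL = 414.01 %

Steady state: M = F + R.
R = M − F = 4861.5 − 945.8 = 3915.7 t/h
CL = 100·R/F = 100·3915.7/945.8 = 414.01 %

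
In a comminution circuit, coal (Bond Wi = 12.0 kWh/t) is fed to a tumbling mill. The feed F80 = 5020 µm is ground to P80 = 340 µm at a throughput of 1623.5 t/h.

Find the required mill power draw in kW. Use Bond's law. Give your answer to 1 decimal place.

W = 10 Wi (1/√P80 − 1/√F80)  [Bond]
W = 10·12.0·(1/√340 − 1/√5020) = 10·12.0·(0.040119) = 4.8142 kWh/t
Mill draw = 4.8142 × 1623.5 = 7815.9 kW

P = 7815.9 kW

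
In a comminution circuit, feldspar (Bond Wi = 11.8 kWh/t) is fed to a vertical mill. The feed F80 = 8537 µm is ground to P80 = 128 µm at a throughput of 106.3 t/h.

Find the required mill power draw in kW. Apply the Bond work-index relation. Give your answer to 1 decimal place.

P = 972.9 kW

Bond: W = 10·Wi·(1/√P80 − 1/√F80)
W = 10·11.8·(1/√128 − 1/√8537) = 10·11.8·(0.077565) = 9.1527 kWh/t
Power = W × throughput = 9.1527 kWh/t × 106.3 t/h = 972.9 kW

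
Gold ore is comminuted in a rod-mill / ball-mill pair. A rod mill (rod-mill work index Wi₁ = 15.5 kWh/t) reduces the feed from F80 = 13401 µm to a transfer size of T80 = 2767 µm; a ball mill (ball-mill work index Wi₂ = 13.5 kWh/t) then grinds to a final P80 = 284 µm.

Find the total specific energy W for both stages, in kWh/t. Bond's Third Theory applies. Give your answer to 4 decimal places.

W = 7.0520 kWh/t

W = 10 Wi / √P80 − 10 Wi / √F80
Stage 1 (13401→2767 µm, Wi₁=15.5): W₁ = 10·15.5·(0.019011 − 0.008638) = 1.6077 kWh/t
Stage 2 (2767→284 µm, Wi₂=13.5): W₂ = 10·13.5·(0.059339 − 0.019011) = 5.4443 kWh/t
W = W₁ + W₂ = 1.6077 + 5.4443 = 7.0520 kWh/t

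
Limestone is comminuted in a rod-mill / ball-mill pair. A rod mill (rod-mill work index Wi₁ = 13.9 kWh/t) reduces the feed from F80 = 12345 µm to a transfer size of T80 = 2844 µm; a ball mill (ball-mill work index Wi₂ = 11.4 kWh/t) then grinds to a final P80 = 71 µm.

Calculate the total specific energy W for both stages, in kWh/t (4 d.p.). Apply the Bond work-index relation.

Bond: W = 10·Wi·(1/√P80 − 1/√F80)
Stage 1 (12345→2844 µm, Wi₁=13.9): W₁ = 10·13.9·(0.018751 − 0.009000) = 1.3554 kWh/t
Stage 2 (2844→71 µm, Wi₂=11.4): W₂ = 10·11.4·(0.118678 − 0.018751) = 11.3916 kWh/t
W = W₁ + W₂ = 1.3554 + 11.3916 = 12.7471 kWh/t

W = 12.7471 kWh/t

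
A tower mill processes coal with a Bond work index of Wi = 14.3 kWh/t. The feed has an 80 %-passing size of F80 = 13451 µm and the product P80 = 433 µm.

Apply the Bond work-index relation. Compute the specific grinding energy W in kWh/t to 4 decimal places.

W = 5.6392 kWh/t

W = 10 Wi (1/√P80 − 1/√F80)  [Bond]
1/√433 = 0.048057;  1/√13451 = 0.008622
W = 10·14.3·(0.048057 − 0.008622) = 5.6392 kWh/t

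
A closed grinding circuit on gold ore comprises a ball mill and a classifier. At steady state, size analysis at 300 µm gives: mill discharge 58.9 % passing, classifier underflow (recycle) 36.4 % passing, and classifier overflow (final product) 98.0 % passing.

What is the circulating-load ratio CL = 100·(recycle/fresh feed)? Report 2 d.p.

CL = 173.78 %

Let r = R/F. Size balance at 300 µm:
(1+r)d = ru + o → r = (o−d)/(d−u)
r = (98.0 − 58.9)/(58.9 − 36.4) = 39.1/22.5 = 1.7378
CL = 100·r = 173.78 %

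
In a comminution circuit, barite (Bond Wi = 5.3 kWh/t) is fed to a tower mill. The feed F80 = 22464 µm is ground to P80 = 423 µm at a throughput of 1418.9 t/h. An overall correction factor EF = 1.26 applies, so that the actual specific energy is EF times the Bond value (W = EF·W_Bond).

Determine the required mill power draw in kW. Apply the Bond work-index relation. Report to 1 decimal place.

W = 10 Wi (P80^-0.5 − F80^-0.5)
W = 10·5.3·(1/√423 − 1/√22464) = 10·5.3·(0.041950) = 2.2233 kWh/t
Corrected W = EF·W_Bond = 1.26·2.2233 = 2.8014 kWh/t
Mill draw = 2.8014 × 1418.9 = 3974.9 kW

P = 3974.9 kW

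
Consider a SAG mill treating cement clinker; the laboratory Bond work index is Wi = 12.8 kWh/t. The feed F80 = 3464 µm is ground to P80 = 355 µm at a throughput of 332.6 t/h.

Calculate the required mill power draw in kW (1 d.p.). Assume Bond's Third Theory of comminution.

P = 1536.2 kW

W = 10 Wi (P80^-0.5 − F80^-0.5)
W = 10·12.8·(1/√355 − 1/√3464) = 10·12.8·(0.036084) = 4.6187 kWh/t
P_mill = W·ṁ = 4.6187·332.6 = 1536.2 kW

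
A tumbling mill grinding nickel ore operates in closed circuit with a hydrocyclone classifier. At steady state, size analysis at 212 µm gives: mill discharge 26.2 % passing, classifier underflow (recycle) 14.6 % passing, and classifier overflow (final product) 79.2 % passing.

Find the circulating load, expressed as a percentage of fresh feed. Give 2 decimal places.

Let r = R/F. Size balance at 212 µm:
d + r·d = r·u + o → r(d−u) = o−d
r = (79.2 − 26.2)/(26.2 − 14.6) = 53.0/11.6 = 4.5690
CL = 100·r = 456.90 %

CL = 456.90 %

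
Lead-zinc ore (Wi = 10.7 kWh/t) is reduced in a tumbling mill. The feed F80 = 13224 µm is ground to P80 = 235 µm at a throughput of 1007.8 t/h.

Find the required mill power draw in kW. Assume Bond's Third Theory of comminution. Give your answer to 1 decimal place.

P = 6096.6 kW

W = 10 Wi / √P80 − 10 Wi / √F80
W = 10·10.7·(1/√235 − 1/√13224) = 10·10.7·(0.056537) = 6.0494 kWh/t
Power = W × throughput = 6.0494 kWh/t × 1007.8 t/h = 6096.6 kW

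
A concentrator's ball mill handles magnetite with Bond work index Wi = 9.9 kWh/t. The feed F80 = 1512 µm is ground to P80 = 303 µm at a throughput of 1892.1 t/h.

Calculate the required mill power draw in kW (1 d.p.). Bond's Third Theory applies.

W = 10 Wi / √P80 − 10 Wi / √F80
W = 10·9.9·(1/√303 − 1/√1512) = 10·9.9·(0.031731) = 3.1414 kWh/t
P_mill = W·ṁ = 3.1414·1892.1 = 5943.8 kW

P = 5943.8 kW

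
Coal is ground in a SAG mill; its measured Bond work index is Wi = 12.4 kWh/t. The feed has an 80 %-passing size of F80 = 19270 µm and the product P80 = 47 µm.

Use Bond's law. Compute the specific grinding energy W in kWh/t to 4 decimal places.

W = 17.1940 kWh/t

W = 10 Wi / √P80 − 10 Wi / √F80
1/√47 = 0.145865;  1/√19270 = 0.007204
W = 10·12.4·(0.145865 − 0.007204) = 17.1940 kWh/t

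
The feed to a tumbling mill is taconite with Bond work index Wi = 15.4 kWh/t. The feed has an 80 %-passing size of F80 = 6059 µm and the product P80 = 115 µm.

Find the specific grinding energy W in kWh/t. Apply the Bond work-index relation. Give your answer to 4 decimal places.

W = 12.3821 kWh/t

W = 10 Wi / √P80 − 10 Wi / √F80
1/√115 = 0.093250;  1/√6059 = 0.012847
W = 10·15.4·(0.093250 − 0.012847) = 12.3821 kWh/t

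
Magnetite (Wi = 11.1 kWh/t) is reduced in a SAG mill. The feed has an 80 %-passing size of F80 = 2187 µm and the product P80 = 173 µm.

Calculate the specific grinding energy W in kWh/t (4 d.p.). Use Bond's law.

Bond: W = 10·Wi·(1/√P80 − 1/√F80)
1/√173 = 0.076029;  1/√2187 = 0.021383
W = 10·11.1·(0.076029 − 0.021383) = 6.0656 kWh/t

W = 6.0656 kWh/t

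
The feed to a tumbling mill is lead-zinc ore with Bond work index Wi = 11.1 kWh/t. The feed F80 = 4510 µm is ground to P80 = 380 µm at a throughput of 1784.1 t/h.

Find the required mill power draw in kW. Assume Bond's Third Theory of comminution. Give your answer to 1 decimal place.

P = 7210.1 kW

W = 10·Wi·(P80^(-½) − F80^(-½))
W = 10·11.1·(1/√380 − 1/√4510) = 10·11.1·(0.036408) = 4.0413 kWh/t
P_mill = W·ṁ = 4.0413·1784.1 = 7210.1 kW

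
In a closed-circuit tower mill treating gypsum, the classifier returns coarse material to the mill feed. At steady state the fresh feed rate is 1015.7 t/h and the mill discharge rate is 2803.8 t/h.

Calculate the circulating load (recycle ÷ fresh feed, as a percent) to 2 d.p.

Discharge = new feed + return, hence
R = M − F = 2803.8 − 1015.7 = 1788.1 t/h
CL = 100·R/F = 100·1788.1/1015.7 = 176.05 %

CL = 176.05 %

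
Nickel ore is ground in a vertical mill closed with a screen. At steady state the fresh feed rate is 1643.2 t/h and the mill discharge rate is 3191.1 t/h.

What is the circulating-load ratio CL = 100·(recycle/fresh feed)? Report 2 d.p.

Steady state: M = F + R.
R = M − F = 3191.1 − 1643.2 = 1547.9 t/h
CL = 100·R/F = 100·1547.9/1643.2 = 94.20 %

CL = 94.20 %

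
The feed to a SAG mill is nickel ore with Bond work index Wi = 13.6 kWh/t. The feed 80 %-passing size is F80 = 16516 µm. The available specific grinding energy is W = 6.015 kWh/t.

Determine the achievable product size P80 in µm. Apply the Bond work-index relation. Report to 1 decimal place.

W = 10·Wi·(P80^(-½) − F80^(-½))
⇒ 1/√P80 = W/(10 Wi) + 1/√F80
  = 6.0150/(10·13.6) + 1/√16516 = 0.044228 + 0.007781 = 0.052009
P80 = (1/0.052009)² = 19.2274² = 369.69 µm

P80 = 369.7 µm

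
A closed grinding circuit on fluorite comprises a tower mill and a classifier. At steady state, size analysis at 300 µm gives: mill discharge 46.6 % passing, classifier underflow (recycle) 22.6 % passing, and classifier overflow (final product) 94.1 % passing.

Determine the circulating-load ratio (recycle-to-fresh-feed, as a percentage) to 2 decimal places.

Mass balance on the −300 µm fraction:
(1+r)·d = r·u + o ⇒ r = (o−d)/(d−u)
r = (94.1 − 46.6)/(46.6 − 22.6) = 47.5/24.0 = 1.9792
CL = 100·r = 197.92 %

CL = 197.92 %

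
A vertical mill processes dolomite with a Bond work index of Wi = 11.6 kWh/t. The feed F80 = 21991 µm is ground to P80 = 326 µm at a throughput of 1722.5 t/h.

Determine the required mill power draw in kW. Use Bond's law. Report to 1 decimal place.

W = 10 Wi / √P80 − 10 Wi / √F80
W = 10·11.6·(1/√326 − 1/√21991) = 10·11.6·(0.048641) = 5.6424 kWh/t
Mill draw = 5.6424 × 1722.5 = 9719.1 kW

P = 9719.1 kW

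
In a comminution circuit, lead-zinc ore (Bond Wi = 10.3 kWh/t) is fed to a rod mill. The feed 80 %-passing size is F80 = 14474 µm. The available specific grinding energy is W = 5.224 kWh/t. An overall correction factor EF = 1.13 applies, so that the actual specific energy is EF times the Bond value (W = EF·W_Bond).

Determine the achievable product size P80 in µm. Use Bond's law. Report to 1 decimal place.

P80 = 353.4 µm

W = 10·Wi·[P80^(−½) − F80^(−½)]
W_Bond = W / EF = 5.224 / 1.13 = 4.6230 kWh/t
⇒ 1/√P80 = W_Bond/(10·Wi) + 1/√F80
  = 4.6230/(10·10.3) + 1/√14474 = 0.044884 + 0.008312 = 0.053196
P80 = (1/0.053196)² = 18.7986² = 353.39 µm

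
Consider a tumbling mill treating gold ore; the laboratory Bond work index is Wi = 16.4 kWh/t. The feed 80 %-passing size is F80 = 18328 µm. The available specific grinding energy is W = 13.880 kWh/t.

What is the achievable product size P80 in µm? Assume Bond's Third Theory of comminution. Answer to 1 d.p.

W = 10 Wi (1/√P80 − 1/√F80)  [Bond]
P80^(−½) = W/(10 Wi) + F80^(−½)
  = 13.8800/(10·16.4) + 1/√18328 = 0.084634 + 0.007387 = 0.092021
P80 = (1/0.092021)² = 10.8671² = 118.09 µm

P80 = 118.1 µm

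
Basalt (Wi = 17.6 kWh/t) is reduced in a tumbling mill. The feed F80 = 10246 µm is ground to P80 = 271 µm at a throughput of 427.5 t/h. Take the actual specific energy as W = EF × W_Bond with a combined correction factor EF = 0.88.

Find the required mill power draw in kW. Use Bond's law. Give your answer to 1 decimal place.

W = 10·Wi·[P80^(−½) − F80^(−½)]
W = 10·17.6·(1/√271 − 1/√10246) = 10·17.6·(0.050866) = 8.9525 kWh/t
W_actual = 0.88 × 8.9525 = 7.8782 kWh/t
Mill draw = 7.8782 × 427.5 = 3367.9 kW

P = 3367.9 kW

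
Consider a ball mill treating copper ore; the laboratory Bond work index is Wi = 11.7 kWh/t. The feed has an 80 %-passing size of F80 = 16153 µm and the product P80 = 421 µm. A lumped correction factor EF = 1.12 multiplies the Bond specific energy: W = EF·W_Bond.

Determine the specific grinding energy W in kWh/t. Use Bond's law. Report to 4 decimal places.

W = 10·Wi·(P80^(-½) − F80^(-½))
1/√421 = 0.048737;  1/√16153 = 0.007868
W = 10·11.7·(0.048737 − 0.007868) = 4.7817 kWh/t
Corrected W = EF·W_Bond = 1.12·4.7817 = 5.3555 kWh/t

W = 5.3555 kWh/t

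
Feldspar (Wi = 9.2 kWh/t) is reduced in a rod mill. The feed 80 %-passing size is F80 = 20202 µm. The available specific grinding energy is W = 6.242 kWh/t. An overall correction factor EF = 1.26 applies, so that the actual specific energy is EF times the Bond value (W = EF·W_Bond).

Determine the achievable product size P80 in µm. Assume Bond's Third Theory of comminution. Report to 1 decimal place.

W = 10 Wi / √P80 − 10 Wi / √F80
W_Bond = W / EF = 6.242 / 1.26 = 4.9540 kWh/t
⇒ 1/√P80 = W_Bond/(10 Wi) + 1/√F80
  = 4.9540/(10·9.2) + 1/√20202 = 0.053847 + 0.007036 = 0.060883
P80 = (1/0.060883)² = 16.4249² = 269.78 µm

P80 = 269.8 µm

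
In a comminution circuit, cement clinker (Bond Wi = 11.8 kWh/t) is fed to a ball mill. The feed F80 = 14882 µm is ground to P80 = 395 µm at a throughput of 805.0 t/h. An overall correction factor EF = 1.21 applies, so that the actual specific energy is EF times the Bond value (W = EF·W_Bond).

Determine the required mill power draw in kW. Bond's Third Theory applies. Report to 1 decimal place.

W = 10 Wi / √P80 − 10 Wi / √F80
W = 10·11.8·(1/√395 − 1/√14882) = 10·11.8·(0.042118) = 4.9699 kWh/t
Apply correction: 4.9699 × 1.21 = 6.0136 kWh/t
P_mill = W·ṁ = 6.0136·805.0 = 4841.0 kW

P = 4841.0 kW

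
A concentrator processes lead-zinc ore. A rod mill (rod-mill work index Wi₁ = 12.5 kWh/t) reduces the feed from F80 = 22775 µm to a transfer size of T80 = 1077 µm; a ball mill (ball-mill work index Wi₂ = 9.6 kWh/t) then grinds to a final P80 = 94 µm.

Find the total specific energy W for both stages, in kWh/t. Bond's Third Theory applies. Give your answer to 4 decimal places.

W = 10·Wi·[P80^(−½) − F80^(−½)]
Stage 1 (22775→1077 µm, Wi₁=12.5): W₁ = 10·12.5·(0.030471 − 0.006626) = 2.9806 kWh/t
Stage 2 (1077→94 µm, Wi₂=9.6): W₂ = 10·9.6·(0.103142 − 0.030471) = 6.9764 kWh/t
W = W₁ + W₂ = 2.9806 + 6.9764 = 9.9570 kWh/t

W = 9.9570 kWh/t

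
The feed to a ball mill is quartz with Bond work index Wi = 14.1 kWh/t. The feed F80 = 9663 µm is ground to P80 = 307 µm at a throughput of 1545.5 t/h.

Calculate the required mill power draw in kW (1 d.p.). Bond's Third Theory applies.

W = 10 Wi / √P80 − 10 Wi / √F80
W = 10·14.1·(1/√307 − 1/√9663) = 10·14.1·(0.046900) = 6.6129 kWh/t
Mill draw = 6.6129 × 1545.5 = 10220.3 kW

P = 10220.3 kW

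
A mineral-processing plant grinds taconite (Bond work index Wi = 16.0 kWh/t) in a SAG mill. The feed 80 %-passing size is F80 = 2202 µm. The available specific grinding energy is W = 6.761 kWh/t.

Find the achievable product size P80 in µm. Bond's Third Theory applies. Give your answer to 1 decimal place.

W = 10·Wi·[P80^(−½) − F80^(−½)]
P80^(−½) = W/(10 Wi) + F80^(−½)
  = 6.7610/(10·16.0) + 1/√2202 = 0.042256 + 0.021310 = 0.063567
P80 = (1/0.063567)² = 15.7315² = 247.48 µm

P80 = 247.5 µm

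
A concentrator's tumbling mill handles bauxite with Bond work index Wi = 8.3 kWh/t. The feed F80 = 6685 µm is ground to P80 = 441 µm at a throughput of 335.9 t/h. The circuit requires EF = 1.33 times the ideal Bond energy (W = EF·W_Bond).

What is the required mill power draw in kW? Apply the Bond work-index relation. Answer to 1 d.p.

P = 1312.2 kW

W_Bond = 10·Wi·(1/√P₈₀ − 1/√F₈₀)
W = 10·8.3·(1/√441 − 1/√6685) = 10·8.3·(0.035388) = 2.9372 kWh/t
Apply correction: 2.9372 × 1.33 = 3.9065 kWh/t
P_mill = W·ṁ = 3.9065·335.9 = 1312.2 kW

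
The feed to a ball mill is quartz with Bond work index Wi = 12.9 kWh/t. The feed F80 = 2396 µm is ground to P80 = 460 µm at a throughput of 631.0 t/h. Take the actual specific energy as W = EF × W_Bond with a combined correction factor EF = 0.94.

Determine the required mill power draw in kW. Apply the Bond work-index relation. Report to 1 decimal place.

W_Bond = 10·Wi·(1/√P₈₀ − 1/√F₈₀)
W = 10·12.9·(1/√460 − 1/√2396) = 10·12.9·(0.026196) = 3.3793 kWh/t
Corrected W = EF·W_Bond = 0.94·3.3793 = 3.1765 kWh/t
P = W·T = 3.1765·631.0 = 2004.4 kW

P = 2004.4 kW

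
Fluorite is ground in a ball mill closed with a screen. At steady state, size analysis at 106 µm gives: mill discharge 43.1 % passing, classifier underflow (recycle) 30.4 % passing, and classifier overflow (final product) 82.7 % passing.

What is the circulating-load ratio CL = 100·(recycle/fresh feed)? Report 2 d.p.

Let r = R/F. Size balance at 106 µm:
(1+r)·d = r·u + o ⇒ r = (o−d)/(d−u)
r = (82.7 − 43.1)/(43.1 − 30.4) = 39.6/12.7 = 3.1181
CL = 100·r = 311.81 %

CL = 311.81 %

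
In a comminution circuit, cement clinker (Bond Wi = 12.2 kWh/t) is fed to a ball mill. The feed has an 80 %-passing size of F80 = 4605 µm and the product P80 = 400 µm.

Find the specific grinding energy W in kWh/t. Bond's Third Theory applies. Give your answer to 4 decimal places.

W = 4.3022 kWh/t

W = 10 Wi (P80^-0.5 − F80^-0.5)
1/√400 = 0.050000;  1/√4605 = 0.014736
W = 10·12.2·(0.050000 − 0.014736) = 4.3022 kWh/t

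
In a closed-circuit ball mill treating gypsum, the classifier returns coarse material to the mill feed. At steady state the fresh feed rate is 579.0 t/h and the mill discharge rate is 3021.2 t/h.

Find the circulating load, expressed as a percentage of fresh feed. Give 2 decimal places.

Discharge = new feed + return, hence
R = M − F = 3021.2 − 579.0 = 2442.2 t/h
CL = 100·R/F = 100·2442.2/579.0 = 421.80 %

CL = 421.80 %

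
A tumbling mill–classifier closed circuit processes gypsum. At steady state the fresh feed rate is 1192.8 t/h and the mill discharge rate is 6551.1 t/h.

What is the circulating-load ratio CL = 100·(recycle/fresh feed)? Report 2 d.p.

CL = 449.22 %

Steady state: M = F + R.
R = M − F = 6551.1 − 1192.8 = 5358.3 t/h
CL = 100·R/F = 100·5358.3/1192.8 = 449.22 %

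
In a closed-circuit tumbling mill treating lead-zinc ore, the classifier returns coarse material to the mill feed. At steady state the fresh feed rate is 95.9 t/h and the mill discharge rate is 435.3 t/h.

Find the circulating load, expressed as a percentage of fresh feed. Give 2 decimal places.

Mill node: discharge = fresh + recycle.
R = M − F = 435.3 − 95.9 = 339.4 t/h
CL = 100·R/F = 100·339.4/95.9 = 353.91 %

CL = 353.91 %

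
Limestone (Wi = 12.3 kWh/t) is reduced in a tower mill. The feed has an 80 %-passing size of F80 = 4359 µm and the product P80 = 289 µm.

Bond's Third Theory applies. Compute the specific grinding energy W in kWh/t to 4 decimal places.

W = 10 Wi / √P80 − 10 Wi / √F80
1/√289 = 0.058824;  1/√4359 = 0.015146
W = 10·12.3·(0.058824 − 0.015146) = 5.3723 kWh/t

W = 5.3723 kWh/t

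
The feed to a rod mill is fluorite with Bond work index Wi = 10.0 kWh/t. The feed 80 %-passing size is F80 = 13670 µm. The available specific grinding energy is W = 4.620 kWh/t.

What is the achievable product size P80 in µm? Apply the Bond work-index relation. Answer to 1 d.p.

W = 10·Wi·(P80^(-½) − F80^(-½))
P80^(−½) = W/(10 Wi) + F80^(−½)
  = 4.6200/(10·10.0) + 1/√13670 = 0.046200 + 0.008553 = 0.054753
P80 = (1/0.054753)² = 18.2639² = 333.57 µm

P80 = 333.6 µm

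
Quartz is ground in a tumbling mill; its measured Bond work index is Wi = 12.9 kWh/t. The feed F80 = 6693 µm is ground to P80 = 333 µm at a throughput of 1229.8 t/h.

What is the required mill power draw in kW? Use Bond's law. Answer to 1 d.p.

Bond: W = 10·Wi·(1/√P80 − 1/√F80)
W = 10·12.9·(1/√333 − 1/√6693) = 10·12.9·(0.042576) = 5.4923 kWh/t
Power = W × throughput = 5.4923 kWh/t × 1229.8 t/h = 6754.5 kW

P = 6754.5 kW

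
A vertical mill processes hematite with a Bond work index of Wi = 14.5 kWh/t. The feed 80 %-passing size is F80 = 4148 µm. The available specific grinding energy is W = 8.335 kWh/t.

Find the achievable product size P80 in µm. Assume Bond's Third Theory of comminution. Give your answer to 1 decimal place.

P80 = 187.6 µm

W = 10·Wi·[P80^(−½) − F80^(−½)]
P80^(−½) = W/(10 Wi) + F80^(−½)
  = 8.3350/(10·14.5) + 1/√4148 = 0.057483 + 0.015527 = 0.073010
P80 = (1/0.073010)² = 13.6968² = 187.60 µm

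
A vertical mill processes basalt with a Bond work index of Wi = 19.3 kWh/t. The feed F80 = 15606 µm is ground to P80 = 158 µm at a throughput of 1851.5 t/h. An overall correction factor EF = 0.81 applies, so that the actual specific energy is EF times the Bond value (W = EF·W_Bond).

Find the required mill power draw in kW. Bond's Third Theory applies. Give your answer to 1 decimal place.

P = 20710.0 kW

Bond:  W = 10 Wi (1/√P − 1/√F)
W = 10·19.3·(1/√158 − 1/√15606) = 10·19.3·(0.071551) = 13.8093 kWh/t
Apply correction: 13.8093 × 0.81 = 11.1855 kWh/t
Power = W × throughput = 11.1855 kWh/t × 1851.5 t/h = 20710.0 kW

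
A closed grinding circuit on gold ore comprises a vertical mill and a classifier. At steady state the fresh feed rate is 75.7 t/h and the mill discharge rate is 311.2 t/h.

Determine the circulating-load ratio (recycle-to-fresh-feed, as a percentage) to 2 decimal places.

M = F + R at steady state, so:
R = M − F = 311.2 − 75.7 = 235.5 t/h
CL = 100·R/F = 100·235.5/75.7 = 311.10 %

CL = 311.10 %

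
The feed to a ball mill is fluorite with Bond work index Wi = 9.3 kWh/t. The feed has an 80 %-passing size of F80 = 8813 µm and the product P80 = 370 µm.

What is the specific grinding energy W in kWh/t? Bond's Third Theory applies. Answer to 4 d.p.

W = 3.8442 kWh/t

W = 10 Wi (P80^-0.5 − F80^-0.5)
1/√370 = 0.051988;  1/√8813 = 0.010652
W = 10·9.3·(0.051988 − 0.010652) = 3.8442 kWh/t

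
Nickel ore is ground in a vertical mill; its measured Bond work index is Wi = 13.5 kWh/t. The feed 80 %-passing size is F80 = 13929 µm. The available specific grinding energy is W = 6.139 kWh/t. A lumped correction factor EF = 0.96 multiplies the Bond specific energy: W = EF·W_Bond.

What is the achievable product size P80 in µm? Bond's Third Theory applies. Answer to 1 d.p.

W = 10 Wi / √P80 − 10 Wi / √F80
W_Bond = W / EF = 6.139 / 0.96 = 6.3948 kWh/t
⇒ 1/√P80 = W_Bond/(10 Wi) + 1/√F80
  = 6.3948/(10·13.5) + 1/√13929 = 0.047369 + 0.008473 = 0.055842
P80 = (1/0.055842)² = 17.9077² = 320.69 µm

P80 = 320.7 µm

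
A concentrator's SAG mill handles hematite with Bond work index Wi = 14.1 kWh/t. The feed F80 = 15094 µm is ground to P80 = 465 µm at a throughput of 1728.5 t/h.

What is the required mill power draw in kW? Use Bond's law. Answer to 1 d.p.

W = 10·Wi·(P80^(-½) − F80^(-½))
W = 10·14.1·(1/√465 − 1/√15094) = 10·14.1·(0.038234) = 5.3910 kWh/t
Power = W × throughput = 5.3910 kWh/t × 1728.5 t/h = 9318.4 kW

P = 9318.4 kW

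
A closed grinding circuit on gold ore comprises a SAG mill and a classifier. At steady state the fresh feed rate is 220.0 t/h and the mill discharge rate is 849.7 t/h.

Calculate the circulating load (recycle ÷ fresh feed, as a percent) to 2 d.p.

Discharge = new feed + return, hence
R = M − F = 849.7 − 220.0 = 629.7 t/h
CL = 100·R/F = 100·629.7/220.0 = 286.23 %

CL = 286.23 %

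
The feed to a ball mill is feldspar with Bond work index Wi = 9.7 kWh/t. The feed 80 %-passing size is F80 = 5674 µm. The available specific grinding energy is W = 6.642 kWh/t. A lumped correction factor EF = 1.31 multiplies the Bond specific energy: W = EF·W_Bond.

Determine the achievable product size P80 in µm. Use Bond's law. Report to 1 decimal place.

Bond: W = 10·Wi·(1/√P80 − 1/√F80)
W_Bond = W / EF = 6.642 / 1.31 = 5.0702 kWh/t
P80^(−½) = W_Bond/(10 Wi) + F80^(−½)
  = 5.0702/(10·9.7) + 1/√5674 = 0.052270 + 0.013276 = 0.065546
P80 = (1/0.065546)² = 15.2565² = 232.76 µm

P80 = 232.8 µm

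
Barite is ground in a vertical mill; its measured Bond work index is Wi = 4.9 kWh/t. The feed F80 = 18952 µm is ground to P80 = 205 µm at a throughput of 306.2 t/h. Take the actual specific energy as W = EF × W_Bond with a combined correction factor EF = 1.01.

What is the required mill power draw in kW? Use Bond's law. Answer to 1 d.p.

W = 10·Wi·[P80^(−½) − F80^(−½)]
W = 10·4.9·(1/√205 − 1/√18952) = 10·4.9·(0.062579) = 3.0664 kWh/t
Corrected W = EF·W_Bond = 1.01·3.0664 = 3.0970 kWh/t
P = W·T = 3.0970·306.2 = 948.3 kW

P = 948.3 kW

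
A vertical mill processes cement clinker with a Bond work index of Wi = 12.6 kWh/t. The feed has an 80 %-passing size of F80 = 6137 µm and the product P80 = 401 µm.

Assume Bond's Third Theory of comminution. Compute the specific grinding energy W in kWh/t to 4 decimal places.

W = 4.6837 kWh/t

W = 10 Wi / √P80 − 10 Wi / √F80
1/√401 = 0.049938;  1/√6137 = 0.012765
W = 10·12.6·(0.049938 − 0.012765) = 4.6837 kWh/t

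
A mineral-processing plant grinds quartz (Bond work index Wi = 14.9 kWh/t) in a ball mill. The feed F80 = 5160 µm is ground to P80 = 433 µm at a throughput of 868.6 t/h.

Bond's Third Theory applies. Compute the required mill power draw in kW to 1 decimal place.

W = 10 Wi (P80^-0.5 − F80^-0.5)
W = 10·14.9·(1/√433 − 1/√5160) = 10·14.9·(0.034136) = 5.0862 kWh/t
P = W·T = 5.0862·868.6 = 4417.9 kW

P = 4417.9 kW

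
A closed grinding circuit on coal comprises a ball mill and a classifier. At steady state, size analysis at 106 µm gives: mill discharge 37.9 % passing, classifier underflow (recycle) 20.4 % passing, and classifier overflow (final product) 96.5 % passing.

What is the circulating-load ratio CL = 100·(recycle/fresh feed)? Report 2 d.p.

CL = 334.86 %

Two-product formula at 106 µm:
Fd + Rd = Ru + Fo ⇒ R/F = (o−d)/(d−u)
r = (96.5 − 37.9)/(37.9 − 20.4) = 58.6/17.5 = 3.3486
CL = 100·r = 334.86 %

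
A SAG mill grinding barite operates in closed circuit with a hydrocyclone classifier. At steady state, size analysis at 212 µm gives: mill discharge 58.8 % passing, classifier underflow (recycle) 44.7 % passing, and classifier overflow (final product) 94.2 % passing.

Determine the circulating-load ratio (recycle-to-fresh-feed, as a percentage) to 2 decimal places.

CL = 251.06 %

Let r = R/F. Size balance at 212 µm:
d + r·d = r·u + o → r(d−u) = o−d
r = (94.2 − 58.8)/(58.8 − 44.7) = 35.4/14.1 = 2.5106
CL = 100·r = 251.06 %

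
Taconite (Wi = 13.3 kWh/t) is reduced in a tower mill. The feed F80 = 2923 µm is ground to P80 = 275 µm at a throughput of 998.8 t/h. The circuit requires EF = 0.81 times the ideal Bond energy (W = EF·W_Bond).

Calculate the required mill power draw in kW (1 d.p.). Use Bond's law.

P = 4498.3 kW

W = 10 Wi (1/√P80 − 1/√F80)  [Bond]
W = 10·13.3·(1/√275 − 1/√2923) = 10·13.3·(0.041806) = 5.5602 kWh/t
Corrected W = EF·W_Bond = 0.81·5.5602 = 4.5038 kWh/t
P_mill = W·ṁ = 4.5038·998.8 = 4498.3 kW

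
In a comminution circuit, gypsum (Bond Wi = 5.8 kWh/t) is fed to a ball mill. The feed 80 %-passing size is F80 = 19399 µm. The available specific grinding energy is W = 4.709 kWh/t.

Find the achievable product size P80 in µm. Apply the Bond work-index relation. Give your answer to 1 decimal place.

W = 10 Wi (1/√P80 − 1/√F80)  [Bond]
⇒ 1/√P80 = W/(10·Wi) + 1/√F80
  = 4.7090/(10·5.8) + 1/√19399 = 0.081190 + 0.007180 = 0.088369
P80 = (1/0.088369)² = 11.3161² = 128.05 µm

P80 = 128.1 µm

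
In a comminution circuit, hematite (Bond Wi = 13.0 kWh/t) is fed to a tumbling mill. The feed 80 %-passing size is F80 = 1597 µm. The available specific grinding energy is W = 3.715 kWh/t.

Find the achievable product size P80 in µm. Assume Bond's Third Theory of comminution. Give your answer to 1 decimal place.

W = 10·Wi·[P80^(−½) − F80^(−½)]
⇒ 1/√P80 = W/(10·Wi) + 1/√F80
  = 3.7150/(10·13.0) + 1/√1597 = 0.028577 + 0.025023 = 0.053600
P80 = (1/0.053600)² = 18.6566² = 348.07 µm

P80 = 348.1 µm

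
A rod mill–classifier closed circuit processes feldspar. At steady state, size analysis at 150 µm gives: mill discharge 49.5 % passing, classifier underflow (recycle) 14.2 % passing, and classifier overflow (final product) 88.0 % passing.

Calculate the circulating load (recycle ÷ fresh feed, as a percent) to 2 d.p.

CL = 109.07 %

Balance %-passing 150 µm (r = R/F):
r = (o − d)/(d − u)
r = (88.0 − 49.5)/(49.5 − 14.2) = 38.5/35.3 = 1.0907
CL = 100·r = 109.07 %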